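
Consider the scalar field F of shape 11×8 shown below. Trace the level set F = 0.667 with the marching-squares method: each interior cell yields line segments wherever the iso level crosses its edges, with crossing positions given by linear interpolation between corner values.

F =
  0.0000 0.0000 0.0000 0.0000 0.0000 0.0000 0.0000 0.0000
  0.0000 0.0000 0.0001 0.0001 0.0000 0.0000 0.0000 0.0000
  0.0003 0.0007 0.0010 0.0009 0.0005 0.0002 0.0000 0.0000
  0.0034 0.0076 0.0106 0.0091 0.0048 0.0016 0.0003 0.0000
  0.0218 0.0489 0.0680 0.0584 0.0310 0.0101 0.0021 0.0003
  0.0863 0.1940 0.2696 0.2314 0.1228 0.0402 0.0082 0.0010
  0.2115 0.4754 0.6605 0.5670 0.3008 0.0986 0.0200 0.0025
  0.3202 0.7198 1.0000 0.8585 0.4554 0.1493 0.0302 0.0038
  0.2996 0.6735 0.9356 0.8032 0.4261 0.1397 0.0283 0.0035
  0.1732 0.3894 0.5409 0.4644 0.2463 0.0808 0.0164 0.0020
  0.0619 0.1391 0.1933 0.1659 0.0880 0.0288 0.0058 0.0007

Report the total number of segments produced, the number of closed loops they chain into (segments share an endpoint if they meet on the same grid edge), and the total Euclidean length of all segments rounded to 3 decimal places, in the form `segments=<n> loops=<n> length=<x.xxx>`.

cell (6,0): code 0100 → (6.784,1.000)–(7.000,0.868)
cell (6,1): code 1100 → (6.019,2.000)–(6.784,1.000)
cell (6,2): code 1100 → (6.343,3.000)–(6.019,2.000)
cell (6,3): code 1000 → (7.000,3.475)–(6.343,3.000)
cell (7,0): code 0110 → (7.000,0.868)–(8.000,0.983)
cell (7,3): code 1001 → (8.000,3.361)–(7.000,3.475)
cell (8,0): code 0010 → (8.000,0.983)–(8.023,1.000)
cell (8,1): code 0011 → (8.023,1.000)–(8.681,2.000)
cell (8,2): code 0011 → (8.681,2.000)–(8.402,3.000)
cell (8,3): code 0001 → (8.402,3.000)–(8.000,3.361)
total: 10 segments, chained into 1 closed loop(s), length Σ = 8.191170

segments=10 loops=1 length=8.191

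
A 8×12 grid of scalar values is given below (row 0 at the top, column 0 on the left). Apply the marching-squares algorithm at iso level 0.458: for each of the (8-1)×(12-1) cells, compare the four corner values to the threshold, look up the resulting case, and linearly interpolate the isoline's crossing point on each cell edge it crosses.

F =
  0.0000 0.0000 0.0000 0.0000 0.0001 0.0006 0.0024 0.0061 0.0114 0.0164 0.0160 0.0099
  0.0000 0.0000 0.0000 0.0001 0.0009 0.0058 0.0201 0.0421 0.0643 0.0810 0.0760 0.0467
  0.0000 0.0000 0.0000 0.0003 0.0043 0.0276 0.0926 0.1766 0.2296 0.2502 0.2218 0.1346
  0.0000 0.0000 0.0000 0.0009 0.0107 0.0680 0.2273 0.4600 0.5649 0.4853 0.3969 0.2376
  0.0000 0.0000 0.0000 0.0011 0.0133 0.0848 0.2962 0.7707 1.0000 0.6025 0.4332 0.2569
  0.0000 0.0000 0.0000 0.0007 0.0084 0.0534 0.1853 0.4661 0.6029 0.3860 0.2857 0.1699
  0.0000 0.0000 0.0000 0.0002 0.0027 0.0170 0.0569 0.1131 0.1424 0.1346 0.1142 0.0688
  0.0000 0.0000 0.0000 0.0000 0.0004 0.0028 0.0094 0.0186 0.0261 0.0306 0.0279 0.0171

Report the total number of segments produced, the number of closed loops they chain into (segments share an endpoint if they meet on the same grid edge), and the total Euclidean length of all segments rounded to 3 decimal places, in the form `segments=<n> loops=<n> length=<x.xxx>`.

cell (2,6): code 0100 → (2.993,7.000)–(3.000,6.991)
cell (2,7): code 1100 → (2.681,8.000)–(2.993,7.000)
cell (2,8): code 1100 → (2.884,9.000)–(2.681,8.000)
cell (2,9): code 1000 → (3.000,9.309)–(2.884,9.000)
cell (3,6): code 0110 → (3.000,6.991)–(4.000,6.341)
cell (3,9): code 1001 → (4.000,9.854)–(3.000,9.309)
cell (4,6): code 0110 → (4.000,6.341)–(5.000,6.971)
cell (4,8): code 1011 → (5.000,8.668)–(4.667,9.000)
cell (4,9): code 0001 → (4.667,9.000)–(4.000,9.854)
cell (5,6): code 0010 → (5.000,6.971)–(5.023,7.000)
cell (5,7): code 0011 → (5.023,7.000)–(5.315,8.000)
cell (5,8): code 0001 → (5.315,8.000)–(5.000,8.668)
total: 12 segments, chained into 1 closed loop(s), length Σ = 9.292848

segments=12 loops=1 length=9.293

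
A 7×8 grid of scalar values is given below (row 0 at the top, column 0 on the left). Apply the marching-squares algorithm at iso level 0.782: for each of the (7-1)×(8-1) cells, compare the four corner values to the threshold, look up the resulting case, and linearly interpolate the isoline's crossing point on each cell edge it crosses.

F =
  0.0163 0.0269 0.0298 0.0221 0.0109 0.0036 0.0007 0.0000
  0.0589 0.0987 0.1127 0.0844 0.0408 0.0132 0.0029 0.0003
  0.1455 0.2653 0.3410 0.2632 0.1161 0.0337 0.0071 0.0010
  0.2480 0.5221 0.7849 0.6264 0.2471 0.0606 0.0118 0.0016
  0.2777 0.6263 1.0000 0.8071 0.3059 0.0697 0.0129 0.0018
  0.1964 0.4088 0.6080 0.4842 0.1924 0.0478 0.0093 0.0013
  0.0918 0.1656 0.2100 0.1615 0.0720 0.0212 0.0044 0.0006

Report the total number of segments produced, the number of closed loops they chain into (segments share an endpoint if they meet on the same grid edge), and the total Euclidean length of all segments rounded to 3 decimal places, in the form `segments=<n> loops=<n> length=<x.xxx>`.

cell (2,1): code 0100 → (2.993,2.000)–(3.000,1.989)
cell (2,2): code 1000 → (3.000,2.018)–(2.993,2.000)
cell (3,1): code 0110 → (3.000,1.989)–(4.000,1.417)
cell (3,2): code 1101 → (3.861,3.000)–(3.000,2.018)
cell (3,3): code 1000 → (4.000,3.050)–(3.861,3.000)
cell (4,1): code 0010 → (4.000,1.417)–(4.556,2.000)
cell (4,2): code 0011 → (4.556,2.000)–(4.078,3.000)
cell (4,3): code 0001 → (4.078,3.000)–(4.000,3.050)
total: 8 segments, chained into 1 closed loop(s), length Σ = 4.644915

segments=8 loops=1 length=4.645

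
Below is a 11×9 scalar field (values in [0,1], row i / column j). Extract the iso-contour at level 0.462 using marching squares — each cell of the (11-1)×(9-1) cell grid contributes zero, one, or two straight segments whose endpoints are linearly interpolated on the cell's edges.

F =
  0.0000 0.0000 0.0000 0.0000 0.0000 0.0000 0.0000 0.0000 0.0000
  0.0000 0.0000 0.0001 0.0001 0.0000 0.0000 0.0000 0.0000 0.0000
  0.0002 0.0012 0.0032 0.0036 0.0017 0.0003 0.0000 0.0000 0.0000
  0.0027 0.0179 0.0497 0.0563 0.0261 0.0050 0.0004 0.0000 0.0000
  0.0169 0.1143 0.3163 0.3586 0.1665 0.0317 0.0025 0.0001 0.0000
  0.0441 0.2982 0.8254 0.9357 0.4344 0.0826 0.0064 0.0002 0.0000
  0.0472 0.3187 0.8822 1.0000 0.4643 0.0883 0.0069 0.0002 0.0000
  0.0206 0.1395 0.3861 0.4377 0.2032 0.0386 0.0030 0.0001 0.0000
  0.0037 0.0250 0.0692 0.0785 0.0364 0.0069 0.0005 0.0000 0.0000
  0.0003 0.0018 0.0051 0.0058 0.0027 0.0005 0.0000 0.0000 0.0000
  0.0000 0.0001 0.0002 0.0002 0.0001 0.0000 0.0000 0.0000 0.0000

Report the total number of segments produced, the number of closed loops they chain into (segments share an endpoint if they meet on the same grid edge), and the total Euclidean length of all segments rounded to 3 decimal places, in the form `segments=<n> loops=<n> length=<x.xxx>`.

cell (4,1): code 0100 → (4.286,2.000)–(5.000,1.311)
cell (4,2): code 1100 → (4.179,3.000)–(4.286,2.000)
cell (4,3): code 1000 → (5.000,3.945)–(4.179,3.000)
cell (5,1): code 0110 → (5.000,1.311)–(6.000,1.254)
cell (5,3): code 1101 → (5.923,4.000)–(5.000,3.945)
cell (5,4): code 1000 → (6.000,4.006)–(5.923,4.000)
cell (6,1): code 0010 → (6.000,1.254)–(6.847,2.000)
cell (6,2): code 0011 → (6.847,2.000)–(6.957,3.000)
cell (6,3): code 0011 → (6.957,3.000)–(6.009,4.000)
cell (6,4): code 0001 → (6.009,4.000)–(6.000,4.006)
total: 10 segments, chained into 1 closed loop(s), length Σ = 8.776290

segments=10 loops=1 length=8.776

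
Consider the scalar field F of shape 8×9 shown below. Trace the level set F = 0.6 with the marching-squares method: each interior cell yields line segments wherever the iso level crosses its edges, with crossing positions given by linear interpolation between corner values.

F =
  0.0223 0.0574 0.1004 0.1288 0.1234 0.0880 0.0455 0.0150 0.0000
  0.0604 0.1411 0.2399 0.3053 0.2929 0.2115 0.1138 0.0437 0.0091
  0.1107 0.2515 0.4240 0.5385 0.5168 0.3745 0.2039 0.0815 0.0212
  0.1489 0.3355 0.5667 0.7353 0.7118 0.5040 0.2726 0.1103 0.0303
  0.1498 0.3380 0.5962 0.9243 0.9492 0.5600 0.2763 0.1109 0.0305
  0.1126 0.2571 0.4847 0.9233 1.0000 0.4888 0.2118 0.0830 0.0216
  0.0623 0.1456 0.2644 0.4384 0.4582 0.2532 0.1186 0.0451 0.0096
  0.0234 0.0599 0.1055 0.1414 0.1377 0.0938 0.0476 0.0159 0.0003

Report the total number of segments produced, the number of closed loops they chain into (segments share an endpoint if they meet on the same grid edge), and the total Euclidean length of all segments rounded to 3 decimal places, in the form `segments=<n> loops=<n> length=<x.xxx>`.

segments=10 loops=1 length=10.039

cell (2,2): code 0100 → (2.312,3.000)–(3.000,2.198)
cell (2,3): code 1100 → (2.427,4.000)–(2.312,3.000)
cell (2,4): code 1000 → (3.000,4.538)–(2.427,4.000)
cell (3,2): code 0110 → (3.000,2.198)–(4.000,2.012)
cell (3,4): code 1001 → (4.000,4.897)–(3.000,4.538)
cell (4,2): code 0110 → (4.000,2.012)–(5.000,2.263)
cell (4,4): code 1001 → (5.000,4.782)–(4.000,4.897)
cell (5,2): code 0010 → (5.000,2.263)–(5.667,3.000)
cell (5,3): code 0011 → (5.667,3.000)–(5.738,4.000)
cell (5,4): code 0001 → (5.738,4.000)–(5.000,4.782)
total: 10 segments, chained into 1 closed loop(s), length Σ = 10.039068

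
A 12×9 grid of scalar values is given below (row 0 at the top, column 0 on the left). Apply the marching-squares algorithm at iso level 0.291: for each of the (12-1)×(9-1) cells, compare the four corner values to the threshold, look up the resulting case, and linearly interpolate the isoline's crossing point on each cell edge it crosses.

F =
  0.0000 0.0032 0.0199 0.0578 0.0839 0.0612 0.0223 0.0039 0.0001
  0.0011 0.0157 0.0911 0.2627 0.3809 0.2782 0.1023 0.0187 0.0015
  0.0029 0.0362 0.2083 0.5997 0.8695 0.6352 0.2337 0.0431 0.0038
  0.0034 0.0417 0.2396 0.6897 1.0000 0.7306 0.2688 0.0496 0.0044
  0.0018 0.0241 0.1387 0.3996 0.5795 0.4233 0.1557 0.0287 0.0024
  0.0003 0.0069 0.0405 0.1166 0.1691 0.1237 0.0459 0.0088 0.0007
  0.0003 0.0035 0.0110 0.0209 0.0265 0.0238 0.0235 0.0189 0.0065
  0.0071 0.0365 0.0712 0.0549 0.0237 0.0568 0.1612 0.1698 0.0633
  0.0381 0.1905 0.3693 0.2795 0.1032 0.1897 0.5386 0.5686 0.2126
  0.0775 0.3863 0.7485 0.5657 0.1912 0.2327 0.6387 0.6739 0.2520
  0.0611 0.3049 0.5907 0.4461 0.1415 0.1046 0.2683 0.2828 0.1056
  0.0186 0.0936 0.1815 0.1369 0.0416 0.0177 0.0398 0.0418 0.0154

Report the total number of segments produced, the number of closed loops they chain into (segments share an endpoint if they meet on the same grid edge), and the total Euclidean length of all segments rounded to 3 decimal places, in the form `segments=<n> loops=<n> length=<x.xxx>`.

segments=34 loops=3 length=29.978

cell (0,3): code 0100 → (0.697,4.000)–(1.000,3.239)
cell (0,4): code 1000 → (1.000,4.875)–(0.697,4.000)
cell (1,2): code 0100 → (1.084,3.000)–(2.000,2.211)
cell (1,3): code 1110 → (1.000,3.239)–(1.084,3.000)
cell (1,4): code 1101 → (1.036,5.000)–(1.000,4.875)
cell (1,5): code 1000 → (2.000,5.857)–(1.036,5.000)
cell (2,2): code 0110 → (2.000,2.211)–(3.000,2.114)
cell (2,5): code 1001 → (3.000,5.952)–(2.000,5.857)
cell (3,2): code 0110 → (3.000,2.114)–(4.000,2.584)
cell (3,5): code 1001 → (4.000,5.494)–(3.000,5.952)
cell (4,2): code 0010 → (4.000,2.584)–(4.384,3.000)
cell (4,3): code 0011 → (4.384,3.000)–(4.703,4.000)
cell (4,4): code 0011 → (4.703,4.000)–(4.442,5.000)
cell (4,5): code 0001 → (4.442,5.000)–(4.000,5.494)
cell (7,1): code 0100 → (7.737,2.000)–(8.000,1.562)
cell (7,2): code 1000 → (8.000,2.872)–(7.737,2.000)
cell (7,5): code 0100 → (7.344,6.000)–(8.000,5.290)
cell (7,6): code 1100 → (7.304,7.000)–(7.344,6.000)
cell (7,7): code 1000 → (8.000,7.780)–(7.304,7.000)
cell (8,0): code 0100 → (8.513,1.000)–(9.000,0.691)
cell (8,1): code 1110 → (8.000,1.562)–(8.513,1.000)
cell (8,2): code 1101 → (8.040,3.000)–(8.000,2.872)
cell (8,3): code 1000 → (9.000,3.734)–(8.040,3.000)
cell (8,5): code 0110 → (8.000,5.290)–(9.000,5.144)
cell (8,7): code 1001 → (9.000,7.908)–(8.000,7.780)
cell (9,0): code 0110 → (9.000,0.691)–(10.000,0.943)
cell (9,3): code 1001 → (10.000,3.509)–(9.000,3.734)
cell (9,5): code 0010 → (9.000,5.144)–(9.939,6.000)
cell (9,6): code 0011 → (9.939,6.000)–(9.979,7.000)
cell (9,7): code 0001 → (9.979,7.000)–(9.000,7.908)
cell (10,0): code 0010 → (10.000,0.943)–(10.066,1.000)
cell (10,1): code 0011 → (10.066,1.000)–(10.732,2.000)
cell (10,2): code 0011 → (10.732,2.000)–(10.502,3.000)
cell (10,3): code 0001 → (10.502,3.000)–(10.000,3.509)
total: 34 segments, chained into 3 closed loop(s), length Σ = 29.977956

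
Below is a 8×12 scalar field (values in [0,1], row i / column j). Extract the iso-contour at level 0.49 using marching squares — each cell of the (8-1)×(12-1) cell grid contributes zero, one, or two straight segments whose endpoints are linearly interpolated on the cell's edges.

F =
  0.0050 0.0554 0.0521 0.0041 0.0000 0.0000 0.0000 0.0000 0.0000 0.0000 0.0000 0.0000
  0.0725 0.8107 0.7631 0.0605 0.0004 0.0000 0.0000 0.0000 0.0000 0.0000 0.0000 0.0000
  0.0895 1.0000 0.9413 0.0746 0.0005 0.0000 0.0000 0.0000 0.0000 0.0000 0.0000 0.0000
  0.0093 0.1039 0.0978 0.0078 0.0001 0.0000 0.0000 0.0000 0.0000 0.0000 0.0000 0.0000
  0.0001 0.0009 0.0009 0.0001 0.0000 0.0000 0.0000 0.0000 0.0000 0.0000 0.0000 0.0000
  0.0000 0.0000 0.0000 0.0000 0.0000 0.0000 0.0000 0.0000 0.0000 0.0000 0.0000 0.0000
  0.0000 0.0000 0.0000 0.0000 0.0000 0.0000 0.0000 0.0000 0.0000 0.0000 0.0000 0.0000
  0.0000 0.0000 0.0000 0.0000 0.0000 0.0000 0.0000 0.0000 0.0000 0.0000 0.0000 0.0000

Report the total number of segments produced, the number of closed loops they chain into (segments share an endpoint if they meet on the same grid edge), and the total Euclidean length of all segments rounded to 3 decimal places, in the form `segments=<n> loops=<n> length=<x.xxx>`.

cell (0,0): code 0100 → (0.575,1.000)–(1.000,0.566)
cell (0,1): code 1100 → (0.616,2.000)–(0.575,1.000)
cell (0,2): code 1000 → (1.000,2.389)–(0.616,2.000)
cell (1,0): code 0110 → (1.000,0.566)–(2.000,0.440)
cell (1,2): code 1001 → (2.000,2.521)–(1.000,2.389)
cell (2,0): code 0010 → (2.000,0.440)–(2.569,1.000)
cell (2,1): code 0011 → (2.569,1.000)–(2.535,2.000)
cell (2,2): code 0001 → (2.535,2.000)–(2.000,2.521)
total: 8 segments, chained into 1 closed loop(s), length Σ = 6.717009

segments=8 loops=1 length=6.717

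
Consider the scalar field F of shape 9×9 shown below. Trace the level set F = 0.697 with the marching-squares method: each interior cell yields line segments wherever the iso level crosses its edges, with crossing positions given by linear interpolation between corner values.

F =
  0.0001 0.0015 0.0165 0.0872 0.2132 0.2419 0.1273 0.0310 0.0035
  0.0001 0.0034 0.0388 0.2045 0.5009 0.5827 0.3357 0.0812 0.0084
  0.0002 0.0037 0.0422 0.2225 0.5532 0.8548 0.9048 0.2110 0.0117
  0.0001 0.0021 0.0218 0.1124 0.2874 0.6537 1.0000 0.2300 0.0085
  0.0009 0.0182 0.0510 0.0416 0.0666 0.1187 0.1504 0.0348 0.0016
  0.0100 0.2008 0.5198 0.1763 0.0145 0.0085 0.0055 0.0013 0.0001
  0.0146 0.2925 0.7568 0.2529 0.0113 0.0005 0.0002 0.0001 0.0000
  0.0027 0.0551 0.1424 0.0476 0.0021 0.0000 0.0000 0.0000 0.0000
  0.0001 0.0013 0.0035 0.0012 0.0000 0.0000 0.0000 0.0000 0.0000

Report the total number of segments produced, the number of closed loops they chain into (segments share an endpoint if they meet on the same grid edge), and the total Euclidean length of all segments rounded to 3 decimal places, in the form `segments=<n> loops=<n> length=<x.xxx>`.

segments=12 loops=2 length=6.826

cell (1,4): code 0100 → (1.420,5.000)–(2.000,4.477)
cell (1,5): code 1100 → (1.635,6.000)–(1.420,5.000)
cell (1,6): code 1000 → (2.000,6.300)–(1.635,6.000)
cell (2,4): code 0010 → (2.000,4.477)–(2.785,5.000)
cell (2,5): code 0111 → (2.785,5.000)–(3.000,5.125)
cell (2,6): code 1001 → (3.000,6.394)–(2.000,6.300)
cell (3,5): code 0010 → (3.000,5.125)–(3.357,6.000)
cell (3,6): code 0001 → (3.357,6.000)–(3.000,6.394)
cell (5,1): code 0100 → (5.748,2.000)–(6.000,1.871)
cell (5,2): code 1000 → (6.000,2.119)–(5.748,2.000)
cell (6,1): code 0010 → (6.000,1.871)–(6.097,2.000)
cell (6,2): code 0001 → (6.097,2.000)–(6.000,2.119)
total: 12 segments, chained into 2 closed loop(s), length Σ = 6.825634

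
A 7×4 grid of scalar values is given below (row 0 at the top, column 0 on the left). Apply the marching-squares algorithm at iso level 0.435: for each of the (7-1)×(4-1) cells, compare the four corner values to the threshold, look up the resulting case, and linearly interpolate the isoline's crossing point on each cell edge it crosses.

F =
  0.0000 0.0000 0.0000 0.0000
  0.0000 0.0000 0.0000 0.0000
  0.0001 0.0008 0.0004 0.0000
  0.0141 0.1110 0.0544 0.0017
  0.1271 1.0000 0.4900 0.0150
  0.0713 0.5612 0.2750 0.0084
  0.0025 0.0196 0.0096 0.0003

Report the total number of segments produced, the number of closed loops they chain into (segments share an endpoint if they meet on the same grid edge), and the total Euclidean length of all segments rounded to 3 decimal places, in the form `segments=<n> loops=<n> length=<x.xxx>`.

cell (3,0): code 0100 → (3.364,1.000)–(4.000,0.353)
cell (3,1): code 1100 → (3.874,2.000)–(3.364,1.000)
cell (3,2): code 1000 → (4.000,2.116)–(3.874,2.000)
cell (4,0): code 0110 → (4.000,0.353)–(5.000,0.742)
cell (4,1): code 1011 → (5.000,1.441)–(4.256,2.000)
cell (4,2): code 0001 → (4.256,2.000)–(4.000,2.116)
cell (5,0): code 0010 → (5.000,0.742)–(5.233,1.000)
cell (5,1): code 0001 → (5.233,1.000)–(5.000,1.441)
total: 8 segments, chained into 1 closed loop(s), length Σ = 5.331557

segments=8 loops=1 length=5.332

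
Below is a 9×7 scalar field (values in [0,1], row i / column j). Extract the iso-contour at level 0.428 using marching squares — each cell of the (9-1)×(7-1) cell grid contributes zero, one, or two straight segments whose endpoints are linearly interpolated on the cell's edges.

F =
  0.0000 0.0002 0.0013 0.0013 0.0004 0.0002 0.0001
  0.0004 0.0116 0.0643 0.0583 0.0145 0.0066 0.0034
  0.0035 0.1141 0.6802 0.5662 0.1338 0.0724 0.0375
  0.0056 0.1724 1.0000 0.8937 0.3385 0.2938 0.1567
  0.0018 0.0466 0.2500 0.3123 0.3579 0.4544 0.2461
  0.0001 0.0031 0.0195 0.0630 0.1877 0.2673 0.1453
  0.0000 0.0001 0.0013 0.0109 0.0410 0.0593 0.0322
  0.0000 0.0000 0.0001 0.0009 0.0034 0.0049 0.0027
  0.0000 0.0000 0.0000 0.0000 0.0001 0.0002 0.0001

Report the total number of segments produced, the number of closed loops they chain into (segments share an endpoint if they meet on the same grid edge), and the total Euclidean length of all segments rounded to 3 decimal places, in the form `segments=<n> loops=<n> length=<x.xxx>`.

segments=12 loops=2 length=8.405

cell (1,1): code 0100 → (1.591,2.000)–(2.000,1.554)
cell (1,2): code 1100 → (1.728,3.000)–(1.591,2.000)
cell (1,3): code 1000 → (2.000,3.320)–(1.728,3.000)
cell (2,1): code 0110 → (2.000,1.554)–(3.000,1.309)
cell (2,3): code 1001 → (3.000,3.839)–(2.000,3.320)
cell (3,1): code 0010 → (3.000,1.309)–(3.763,2.000)
cell (3,2): code 0011 → (3.763,2.000)–(3.801,3.000)
cell (3,3): code 0001 → (3.801,3.000)–(3.000,3.839)
cell (3,4): code 0100 → (3.836,5.000)–(4.000,4.726)
cell (3,5): code 1000 → (4.000,5.127)–(3.836,5.000)
cell (4,4): code 0010 → (4.000,4.726)–(4.141,5.000)
cell (4,5): code 0001 → (4.141,5.000)–(4.000,5.127)
total: 12 segments, chained into 2 closed loop(s), length Σ = 8.404740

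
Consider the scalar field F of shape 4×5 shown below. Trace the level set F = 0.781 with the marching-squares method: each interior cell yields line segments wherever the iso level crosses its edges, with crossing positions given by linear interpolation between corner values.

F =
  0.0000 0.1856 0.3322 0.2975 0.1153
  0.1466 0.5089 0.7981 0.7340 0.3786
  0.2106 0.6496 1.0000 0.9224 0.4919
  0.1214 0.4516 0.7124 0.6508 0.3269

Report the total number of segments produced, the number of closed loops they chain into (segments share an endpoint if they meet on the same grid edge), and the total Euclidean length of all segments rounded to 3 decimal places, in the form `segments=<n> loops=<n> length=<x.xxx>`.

segments=8 loops=1 length=5.711

cell (0,1): code 0100 → (0.963,2.000)–(1.000,1.941)
cell (0,2): code 1000 → (1.000,2.267)–(0.963,2.000)
cell (1,1): code 0110 → (1.000,1.941)–(2.000,1.375)
cell (1,2): code 1101 → (1.249,3.000)–(1.000,2.267)
cell (1,3): code 1000 → (2.000,3.328)–(1.249,3.000)
cell (2,1): code 0010 → (2.000,1.375)–(2.761,2.000)
cell (2,2): code 0011 → (2.761,2.000)–(2.521,3.000)
cell (2,3): code 0001 → (2.521,3.000)–(2.000,3.328)
total: 8 segments, chained into 1 closed loop(s), length Σ = 5.710934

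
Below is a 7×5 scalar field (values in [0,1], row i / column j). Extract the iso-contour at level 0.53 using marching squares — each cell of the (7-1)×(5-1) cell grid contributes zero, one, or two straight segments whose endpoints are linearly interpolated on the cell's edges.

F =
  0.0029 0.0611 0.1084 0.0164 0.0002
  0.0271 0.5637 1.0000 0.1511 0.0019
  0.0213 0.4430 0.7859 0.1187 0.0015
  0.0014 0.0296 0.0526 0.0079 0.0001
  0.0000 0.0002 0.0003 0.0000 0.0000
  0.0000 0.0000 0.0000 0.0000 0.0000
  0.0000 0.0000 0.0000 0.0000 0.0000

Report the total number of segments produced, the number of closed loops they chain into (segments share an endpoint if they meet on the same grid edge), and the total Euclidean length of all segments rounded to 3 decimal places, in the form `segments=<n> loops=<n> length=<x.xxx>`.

cell (0,0): code 0100 → (0.933,1.000)–(1.000,0.937)
cell (0,1): code 1100 → (0.473,2.000)–(0.933,1.000)
cell (0,2): code 1000 → (1.000,2.554)–(0.473,2.000)
cell (1,0): code 0010 → (1.000,0.937)–(1.279,1.000)
cell (1,1): code 0111 → (1.279,1.000)–(2.000,1.254)
cell (1,2): code 1001 → (2.000,2.384)–(1.000,2.554)
cell (2,1): code 0010 → (2.000,1.254)–(2.349,2.000)
cell (2,2): code 0001 → (2.349,2.000)–(2.000,2.384)
total: 8 segments, chained into 1 closed loop(s), length Σ = 5.364183

segments=8 loops=1 length=5.364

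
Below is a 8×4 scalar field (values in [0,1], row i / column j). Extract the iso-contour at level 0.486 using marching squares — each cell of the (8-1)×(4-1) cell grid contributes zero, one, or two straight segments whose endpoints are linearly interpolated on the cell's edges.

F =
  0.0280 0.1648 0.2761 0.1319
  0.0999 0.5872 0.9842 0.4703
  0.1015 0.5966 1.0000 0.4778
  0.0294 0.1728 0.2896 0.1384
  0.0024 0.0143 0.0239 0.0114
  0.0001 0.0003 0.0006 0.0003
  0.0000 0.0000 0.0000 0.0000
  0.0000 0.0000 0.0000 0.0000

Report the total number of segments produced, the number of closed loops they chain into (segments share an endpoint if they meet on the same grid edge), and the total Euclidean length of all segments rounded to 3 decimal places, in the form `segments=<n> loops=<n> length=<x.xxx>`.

cell (0,0): code 0100 → (0.760,1.000)–(1.000,0.792)
cell (0,1): code 1100 → (0.296,2.000)–(0.760,1.000)
cell (0,2): code 1000 → (1.000,2.969)–(0.296,2.000)
cell (1,0): code 0110 → (1.000,0.792)–(2.000,0.777)
cell (1,2): code 1001 → (2.000,2.984)–(1.000,2.969)
cell (2,0): code 0010 → (2.000,0.777)–(2.261,1.000)
cell (2,1): code 0011 → (2.261,1.000)–(2.724,2.000)
cell (2,2): code 0001 → (2.724,2.000)–(2.000,2.984)
total: 8 segments, chained into 1 closed loop(s), length Σ = 7.284490

segments=8 loops=1 length=7.284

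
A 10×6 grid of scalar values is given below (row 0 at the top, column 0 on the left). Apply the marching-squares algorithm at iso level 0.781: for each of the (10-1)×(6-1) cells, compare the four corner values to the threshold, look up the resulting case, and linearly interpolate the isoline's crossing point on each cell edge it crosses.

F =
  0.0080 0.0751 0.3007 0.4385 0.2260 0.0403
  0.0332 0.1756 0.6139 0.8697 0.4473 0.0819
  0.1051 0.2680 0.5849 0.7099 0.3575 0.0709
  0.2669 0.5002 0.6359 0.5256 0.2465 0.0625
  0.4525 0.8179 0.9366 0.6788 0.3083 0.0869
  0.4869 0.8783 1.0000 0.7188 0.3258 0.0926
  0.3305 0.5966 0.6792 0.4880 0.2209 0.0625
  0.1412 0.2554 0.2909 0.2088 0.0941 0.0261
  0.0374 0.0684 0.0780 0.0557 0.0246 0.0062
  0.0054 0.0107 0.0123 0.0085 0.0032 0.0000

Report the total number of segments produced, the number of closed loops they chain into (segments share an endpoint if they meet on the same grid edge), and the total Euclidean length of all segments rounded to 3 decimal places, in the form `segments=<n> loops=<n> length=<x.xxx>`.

cell (0,2): code 0100 → (0.794,3.000)–(1.000,2.653)
cell (0,3): code 1000 → (1.000,3.210)–(0.794,3.000)
cell (1,2): code 0010 → (1.000,2.653)–(1.555,3.000)
cell (1,3): code 0001 → (1.555,3.000)–(1.000,3.210)
cell (3,0): code 0100 → (3.884,1.000)–(4.000,0.899)
cell (3,1): code 1100 → (3.483,2.000)–(3.884,1.000)
cell (3,2): code 1000 → (4.000,2.604)–(3.483,2.000)
cell (4,0): code 0110 → (4.000,0.899)–(5.000,0.751)
cell (4,2): code 1001 → (5.000,2.779)–(4.000,2.604)
cell (5,0): code 0010 → (5.000,0.751)–(5.345,1.000)
cell (5,1): code 0011 → (5.345,1.000)–(5.683,2.000)
cell (5,2): code 0001 → (5.683,2.000)–(5.000,2.779)
total: 12 segments, chained into 2 closed loop(s), length Σ = 8.514157

segments=12 loops=2 length=8.514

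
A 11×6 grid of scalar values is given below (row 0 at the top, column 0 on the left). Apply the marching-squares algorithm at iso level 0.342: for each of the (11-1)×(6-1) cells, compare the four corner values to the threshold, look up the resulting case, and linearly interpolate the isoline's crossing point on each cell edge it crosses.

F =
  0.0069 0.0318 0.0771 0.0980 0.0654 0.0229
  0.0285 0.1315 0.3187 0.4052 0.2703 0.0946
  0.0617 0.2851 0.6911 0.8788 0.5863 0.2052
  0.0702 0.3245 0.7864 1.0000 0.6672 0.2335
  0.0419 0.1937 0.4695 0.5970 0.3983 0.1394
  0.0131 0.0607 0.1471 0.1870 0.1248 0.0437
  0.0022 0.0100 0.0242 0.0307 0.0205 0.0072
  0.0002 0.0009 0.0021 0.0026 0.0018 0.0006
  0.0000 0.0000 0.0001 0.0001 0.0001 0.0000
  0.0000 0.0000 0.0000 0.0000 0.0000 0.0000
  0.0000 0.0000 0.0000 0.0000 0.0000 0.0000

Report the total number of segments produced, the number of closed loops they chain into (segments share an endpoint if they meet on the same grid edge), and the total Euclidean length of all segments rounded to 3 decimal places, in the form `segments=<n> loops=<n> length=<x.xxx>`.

cell (0,2): code 0100 → (0.794,3.000)–(1.000,2.269)
cell (0,3): code 1000 → (1.000,3.468)–(0.794,3.000)
cell (1,1): code 0100 → (1.063,2.000)–(2.000,1.140)
cell (1,2): code 1110 → (1.000,2.269)–(1.063,2.000)
cell (1,3): code 1101 → (1.227,4.000)–(1.000,3.468)
cell (1,4): code 1000 → (2.000,4.641)–(1.227,4.000)
cell (2,1): code 0110 → (2.000,1.140)–(3.000,1.038)
cell (2,4): code 1001 → (3.000,4.750)–(2.000,4.641)
cell (3,1): code 0110 → (3.000,1.038)–(4.000,1.538)
cell (3,4): code 1001 → (4.000,4.217)–(3.000,4.750)
cell (4,1): code 0010 → (4.000,1.538)–(4.395,2.000)
cell (4,2): code 0011 → (4.395,2.000)–(4.622,3.000)
cell (4,3): code 0011 → (4.622,3.000)–(4.206,4.000)
cell (4,4): code 0001 → (4.206,4.000)–(4.000,4.217)
total: 14 segments, chained into 1 closed loop(s), length Σ = 11.679719

segments=14 loops=1 length=11.680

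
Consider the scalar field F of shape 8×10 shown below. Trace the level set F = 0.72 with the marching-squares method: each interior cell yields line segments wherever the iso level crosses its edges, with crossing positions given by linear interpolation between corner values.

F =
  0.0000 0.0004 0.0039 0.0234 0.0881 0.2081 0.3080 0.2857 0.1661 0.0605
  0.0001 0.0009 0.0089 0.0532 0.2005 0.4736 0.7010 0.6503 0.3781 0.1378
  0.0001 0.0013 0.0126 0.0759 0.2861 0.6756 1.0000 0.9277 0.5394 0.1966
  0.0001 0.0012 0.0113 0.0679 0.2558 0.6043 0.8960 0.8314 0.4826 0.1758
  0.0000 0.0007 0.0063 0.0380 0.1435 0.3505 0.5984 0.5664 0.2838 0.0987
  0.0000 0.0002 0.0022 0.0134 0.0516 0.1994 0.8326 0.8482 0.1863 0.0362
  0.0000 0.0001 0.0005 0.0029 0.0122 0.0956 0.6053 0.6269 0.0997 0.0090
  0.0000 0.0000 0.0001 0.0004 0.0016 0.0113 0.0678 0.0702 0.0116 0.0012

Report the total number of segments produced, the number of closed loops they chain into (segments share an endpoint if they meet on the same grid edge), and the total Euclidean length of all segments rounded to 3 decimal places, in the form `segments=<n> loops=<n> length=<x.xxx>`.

segments=14 loops=2 length=11.803

cell (1,5): code 0100 → (1.064,6.000)–(2.000,5.137)
cell (1,6): code 1100 → (1.251,7.000)–(1.064,6.000)
cell (1,7): code 1000 → (2.000,7.535)–(1.251,7.000)
cell (2,5): code 0110 → (2.000,5.137)–(3.000,5.397)
cell (2,7): code 1001 → (3.000,7.319)–(2.000,7.535)
cell (3,5): code 0010 → (3.000,5.397)–(3.591,6.000)
cell (3,6): code 0011 → (3.591,6.000)–(3.420,7.000)
cell (3,7): code 0001 → (3.420,7.000)–(3.000,7.319)
cell (4,5): code 0100 → (4.519,6.000)–(5.000,5.822)
cell (4,6): code 1100 → (4.545,7.000)–(4.519,6.000)
cell (4,7): code 1000 → (5.000,7.194)–(4.545,7.000)
cell (5,5): code 0010 → (5.000,5.822)–(5.495,6.000)
cell (5,6): code 0011 → (5.495,6.000)–(5.579,7.000)
cell (5,7): code 0001 → (5.579,7.000)–(5.000,7.194)
total: 14 segments, chained into 2 closed loop(s), length Σ = 11.802740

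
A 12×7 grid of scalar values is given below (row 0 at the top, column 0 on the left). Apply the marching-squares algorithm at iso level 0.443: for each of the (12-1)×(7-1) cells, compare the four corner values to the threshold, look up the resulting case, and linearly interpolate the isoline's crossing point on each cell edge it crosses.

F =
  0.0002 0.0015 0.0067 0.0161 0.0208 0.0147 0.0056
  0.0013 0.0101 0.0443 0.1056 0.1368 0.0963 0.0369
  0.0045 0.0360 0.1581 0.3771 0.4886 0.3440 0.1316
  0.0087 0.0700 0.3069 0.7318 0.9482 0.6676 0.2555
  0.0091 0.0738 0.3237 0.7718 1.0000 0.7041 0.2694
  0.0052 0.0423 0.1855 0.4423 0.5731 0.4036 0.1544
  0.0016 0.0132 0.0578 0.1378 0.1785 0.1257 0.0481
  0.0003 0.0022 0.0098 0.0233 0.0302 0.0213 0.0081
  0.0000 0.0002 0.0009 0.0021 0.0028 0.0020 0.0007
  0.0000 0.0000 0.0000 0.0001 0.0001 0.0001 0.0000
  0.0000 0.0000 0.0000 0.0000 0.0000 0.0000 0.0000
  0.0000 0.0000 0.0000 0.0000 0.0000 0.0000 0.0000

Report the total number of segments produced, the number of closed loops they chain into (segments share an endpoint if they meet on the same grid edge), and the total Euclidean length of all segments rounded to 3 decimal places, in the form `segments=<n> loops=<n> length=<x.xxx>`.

cell (1,3): code 0100 → (1.870,4.000)–(2.000,3.591)
cell (1,4): code 1000 → (2.000,4.315)–(1.870,4.000)
cell (2,2): code 0100 → (2.186,3.000)–(3.000,2.320)
cell (2,3): code 1110 → (2.000,3.591)–(2.186,3.000)
cell (2,4): code 1101 → (2.306,5.000)–(2.000,4.315)
cell (2,5): code 1000 → (3.000,5.545)–(2.306,5.000)
cell (3,2): code 0110 → (3.000,2.320)–(4.000,2.266)
cell (3,5): code 1001 → (4.000,5.601)–(3.000,5.545)
cell (4,2): code 0010 → (4.000,2.266)–(4.998,3.000)
cell (4,3): code 0111 → (4.998,3.000)–(5.000,3.005)
cell (4,4): code 1011 → (5.000,4.768)–(4.869,5.000)
cell (4,5): code 0001 → (4.869,5.000)–(4.000,5.601)
cell (5,3): code 0010 → (5.000,3.005)–(5.330,4.000)
cell (5,4): code 0001 → (5.330,4.000)–(5.000,4.768)
total: 14 segments, chained into 1 closed loop(s), length Σ = 10.536281

segments=14 loops=1 length=10.536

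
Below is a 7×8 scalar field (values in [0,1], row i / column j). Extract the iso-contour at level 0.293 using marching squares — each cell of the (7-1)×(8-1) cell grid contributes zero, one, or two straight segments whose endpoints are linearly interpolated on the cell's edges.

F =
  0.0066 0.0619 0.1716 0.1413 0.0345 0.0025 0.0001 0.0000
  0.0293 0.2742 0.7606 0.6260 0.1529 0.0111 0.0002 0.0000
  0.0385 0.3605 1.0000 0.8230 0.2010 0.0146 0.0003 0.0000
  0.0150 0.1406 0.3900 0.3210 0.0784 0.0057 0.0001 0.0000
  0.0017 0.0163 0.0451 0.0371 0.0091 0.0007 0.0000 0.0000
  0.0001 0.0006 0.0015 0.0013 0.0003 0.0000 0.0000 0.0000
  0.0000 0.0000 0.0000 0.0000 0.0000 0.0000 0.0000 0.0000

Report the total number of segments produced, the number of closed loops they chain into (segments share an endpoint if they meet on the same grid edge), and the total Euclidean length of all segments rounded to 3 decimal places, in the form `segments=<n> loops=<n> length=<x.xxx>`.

cell (0,1): code 0100 → (0.206,2.000)–(1.000,1.039)
cell (0,2): code 1100 → (0.313,3.000)–(0.206,2.000)
cell (0,3): code 1000 → (1.000,3.704)–(0.313,3.000)
cell (1,0): code 0100 → (1.218,1.000)–(2.000,0.790)
cell (1,1): code 1110 → (1.000,1.039)–(1.218,1.000)
cell (1,3): code 1001 → (2.000,3.852)–(1.000,3.704)
cell (2,0): code 0010 → (2.000,0.790)–(2.307,1.000)
cell (2,1): code 0111 → (2.307,1.000)–(3.000,1.611)
cell (2,3): code 1001 → (3.000,3.115)–(2.000,3.852)
cell (3,1): code 0010 → (3.000,1.611)–(3.281,2.000)
cell (3,2): code 0011 → (3.281,2.000)–(3.099,3.000)
cell (3,3): code 0001 → (3.099,3.000)–(3.000,3.115)
total: 12 segments, chained into 1 closed loop(s), length Σ = 9.464021

segments=12 loops=1 length=9.464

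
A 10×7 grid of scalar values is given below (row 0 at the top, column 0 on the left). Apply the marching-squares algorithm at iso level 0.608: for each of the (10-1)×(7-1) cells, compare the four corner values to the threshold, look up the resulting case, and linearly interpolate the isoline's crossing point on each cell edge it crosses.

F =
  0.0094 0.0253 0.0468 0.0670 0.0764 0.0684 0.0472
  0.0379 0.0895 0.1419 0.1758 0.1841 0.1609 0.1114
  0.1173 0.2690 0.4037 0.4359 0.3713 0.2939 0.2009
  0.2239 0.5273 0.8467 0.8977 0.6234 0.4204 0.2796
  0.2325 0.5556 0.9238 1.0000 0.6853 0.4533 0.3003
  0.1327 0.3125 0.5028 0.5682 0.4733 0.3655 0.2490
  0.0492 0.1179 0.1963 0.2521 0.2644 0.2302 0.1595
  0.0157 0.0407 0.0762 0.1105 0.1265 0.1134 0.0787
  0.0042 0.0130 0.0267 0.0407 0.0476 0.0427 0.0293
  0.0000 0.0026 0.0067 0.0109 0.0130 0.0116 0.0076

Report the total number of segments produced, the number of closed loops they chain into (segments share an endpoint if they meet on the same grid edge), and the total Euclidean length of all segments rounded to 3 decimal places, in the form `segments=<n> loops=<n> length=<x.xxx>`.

segments=10 loops=1 length=8.994

cell (2,1): code 0100 → (2.461,2.000)–(3.000,1.253)
cell (2,2): code 1100 → (2.373,3.000)–(2.461,2.000)
cell (2,3): code 1100 → (2.939,4.000)–(2.373,3.000)
cell (2,4): code 1000 → (3.000,4.076)–(2.939,4.000)
cell (3,1): code 0110 → (3.000,1.253)–(4.000,1.142)
cell (3,4): code 1001 → (4.000,4.333)–(3.000,4.076)
cell (4,1): code 0010 → (4.000,1.142)–(4.750,2.000)
cell (4,2): code 0011 → (4.750,2.000)–(4.908,3.000)
cell (4,3): code 0011 → (4.908,3.000)–(4.365,4.000)
cell (4,4): code 0001 → (4.365,4.000)–(4.000,4.333)
total: 10 segments, chained into 1 closed loop(s), length Σ = 8.994203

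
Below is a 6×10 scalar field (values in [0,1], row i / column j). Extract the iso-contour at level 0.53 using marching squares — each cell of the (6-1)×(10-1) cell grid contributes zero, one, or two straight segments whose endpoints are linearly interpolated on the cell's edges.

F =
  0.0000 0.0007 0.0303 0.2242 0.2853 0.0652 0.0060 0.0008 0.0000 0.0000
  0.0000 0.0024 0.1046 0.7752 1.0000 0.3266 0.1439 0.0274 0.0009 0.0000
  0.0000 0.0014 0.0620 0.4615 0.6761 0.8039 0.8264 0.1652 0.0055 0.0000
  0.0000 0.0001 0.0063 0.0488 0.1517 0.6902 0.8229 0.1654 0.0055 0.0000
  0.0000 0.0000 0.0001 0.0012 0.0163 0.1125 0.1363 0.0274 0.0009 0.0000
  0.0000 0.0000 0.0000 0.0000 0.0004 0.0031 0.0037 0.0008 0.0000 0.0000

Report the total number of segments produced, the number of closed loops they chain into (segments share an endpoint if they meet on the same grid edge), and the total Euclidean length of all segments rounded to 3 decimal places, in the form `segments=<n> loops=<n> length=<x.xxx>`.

cell (0,2): code 0100 → (0.555,3.000)–(1.000,2.634)
cell (0,3): code 1100 → (0.342,4.000)–(0.555,3.000)
cell (0,4): code 1000 → (1.000,4.698)–(0.342,4.000)
cell (1,2): code 0010 → (1.000,2.634)–(1.782,3.000)
cell (1,3): code 0111 → (1.782,3.000)–(2.000,3.319)
cell (1,4): code 1101 → (1.426,5.000)–(1.000,4.698)
cell (1,5): code 1100 → (1.566,6.000)–(1.426,5.000)
cell (1,6): code 1000 → (2.000,6.448)–(1.566,6.000)
cell (2,3): code 0010 → (2.000,3.319)–(2.279,4.000)
cell (2,4): code 0111 → (2.279,4.000)–(3.000,4.703)
cell (2,6): code 1001 → (3.000,6.445)–(2.000,6.448)
cell (3,4): code 0010 → (3.000,4.703)–(3.277,5.000)
cell (3,5): code 0011 → (3.277,5.000)–(3.427,6.000)
cell (3,6): code 0001 → (3.427,6.000)–(3.000,6.445)
total: 14 segments, chained into 1 closed loop(s), length Σ = 10.740228

segments=14 loops=1 length=10.740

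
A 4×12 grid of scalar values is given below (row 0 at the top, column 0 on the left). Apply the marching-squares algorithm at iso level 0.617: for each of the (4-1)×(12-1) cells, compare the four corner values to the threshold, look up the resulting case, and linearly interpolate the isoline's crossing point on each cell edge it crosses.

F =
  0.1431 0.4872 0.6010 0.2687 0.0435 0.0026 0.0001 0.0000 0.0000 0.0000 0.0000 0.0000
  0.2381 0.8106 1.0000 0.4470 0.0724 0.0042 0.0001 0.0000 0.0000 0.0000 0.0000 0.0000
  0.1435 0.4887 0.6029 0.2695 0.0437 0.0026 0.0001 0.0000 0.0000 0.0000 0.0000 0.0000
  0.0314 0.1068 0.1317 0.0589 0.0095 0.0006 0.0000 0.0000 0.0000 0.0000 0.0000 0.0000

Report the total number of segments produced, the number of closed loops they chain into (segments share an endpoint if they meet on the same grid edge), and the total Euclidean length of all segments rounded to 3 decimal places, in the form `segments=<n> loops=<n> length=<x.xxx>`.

cell (0,0): code 0100 → (0.401,1.000)–(1.000,0.662)
cell (0,1): code 1100 → (0.040,2.000)–(0.401,1.000)
cell (0,2): code 1000 → (1.000,2.693)–(0.040,2.000)
cell (1,0): code 0010 → (1.000,0.662)–(1.601,1.000)
cell (1,1): code 0011 → (1.601,1.000)–(1.964,2.000)
cell (1,2): code 0001 → (1.964,2.000)–(1.000,2.693)
total: 6 segments, chained into 1 closed loop(s), length Σ = 5.875727

segments=6 loops=1 length=5.876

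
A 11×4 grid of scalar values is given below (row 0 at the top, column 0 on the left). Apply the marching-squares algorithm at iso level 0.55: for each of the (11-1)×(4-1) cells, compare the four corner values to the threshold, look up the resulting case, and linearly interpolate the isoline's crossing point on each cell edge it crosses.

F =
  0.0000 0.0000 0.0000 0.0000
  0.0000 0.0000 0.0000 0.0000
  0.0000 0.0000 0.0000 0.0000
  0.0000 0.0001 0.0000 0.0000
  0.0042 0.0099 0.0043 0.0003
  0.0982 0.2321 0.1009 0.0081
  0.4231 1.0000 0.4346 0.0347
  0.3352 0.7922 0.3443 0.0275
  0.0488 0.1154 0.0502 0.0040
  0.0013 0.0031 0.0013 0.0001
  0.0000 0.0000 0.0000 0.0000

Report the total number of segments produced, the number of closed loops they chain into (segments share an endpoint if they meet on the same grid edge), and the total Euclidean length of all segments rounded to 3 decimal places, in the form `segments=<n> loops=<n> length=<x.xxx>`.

cell (5,0): code 0100 → (5.414,1.000)–(6.000,0.220)
cell (5,1): code 1000 → (6.000,1.796)–(5.414,1.000)
cell (6,0): code 0110 → (6.000,0.220)–(7.000,0.470)
cell (6,1): code 1001 → (7.000,1.541)–(6.000,1.796)
cell (7,0): code 0010 → (7.000,0.470)–(7.358,1.000)
cell (7,1): code 0001 → (7.358,1.000)–(7.000,1.541)
total: 6 segments, chained into 1 closed loop(s), length Σ = 5.314746

segments=6 loops=1 length=5.315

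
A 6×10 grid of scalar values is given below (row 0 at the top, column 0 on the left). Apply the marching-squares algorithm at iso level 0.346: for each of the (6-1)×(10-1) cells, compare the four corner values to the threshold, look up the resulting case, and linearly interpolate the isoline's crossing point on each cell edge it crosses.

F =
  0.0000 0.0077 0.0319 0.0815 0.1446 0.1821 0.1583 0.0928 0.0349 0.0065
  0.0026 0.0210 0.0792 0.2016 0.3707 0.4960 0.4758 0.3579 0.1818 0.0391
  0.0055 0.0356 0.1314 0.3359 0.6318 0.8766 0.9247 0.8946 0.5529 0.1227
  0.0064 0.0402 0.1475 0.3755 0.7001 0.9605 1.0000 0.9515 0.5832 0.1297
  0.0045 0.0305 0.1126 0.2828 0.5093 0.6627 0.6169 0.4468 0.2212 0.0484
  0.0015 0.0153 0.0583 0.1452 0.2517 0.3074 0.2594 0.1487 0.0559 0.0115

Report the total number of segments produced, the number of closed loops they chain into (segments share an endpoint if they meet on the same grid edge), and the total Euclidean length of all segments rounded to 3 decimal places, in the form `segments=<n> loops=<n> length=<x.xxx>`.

segments=20 loops=1 length=15.688

cell (0,3): code 0100 → (0.891,4.000)–(1.000,3.854)
cell (0,4): code 1100 → (0.522,5.000)–(0.891,4.000)
cell (0,5): code 1100 → (0.591,6.000)–(0.522,5.000)
cell (0,6): code 1100 → (0.955,7.000)–(0.591,6.000)
cell (0,7): code 1000 → (1.000,7.068)–(0.955,7.000)
cell (1,3): code 0110 → (1.000,3.854)–(2.000,3.034)
cell (1,7): code 1101 → (1.442,8.000)–(1.000,7.068)
cell (1,8): code 1000 → (2.000,8.481)–(1.442,8.000)
cell (2,2): code 0100 → (2.255,3.000)–(3.000,2.871)
cell (2,3): code 1110 → (2.000,3.034)–(2.255,3.000)
cell (2,8): code 1001 → (3.000,8.523)–(2.000,8.481)
cell (3,2): code 0010 → (3.000,2.871)–(3.318,3.000)
cell (3,3): code 0111 → (3.318,3.000)–(4.000,3.279)
cell (3,7): code 1011 → (4.000,7.447)–(3.655,8.000)
cell (3,8): code 0001 → (3.655,8.000)–(3.000,8.523)
cell (4,3): code 0010 → (4.000,3.279)–(4.634,4.000)
cell (4,4): code 0011 → (4.634,4.000)–(4.891,5.000)
cell (4,5): code 0011 → (4.891,5.000)–(4.758,6.000)
cell (4,6): code 0011 → (4.758,6.000)–(4.338,7.000)
cell (4,7): code 0001 → (4.338,7.000)–(4.000,7.447)
total: 20 segments, chained into 1 closed loop(s), length Σ = 15.688380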